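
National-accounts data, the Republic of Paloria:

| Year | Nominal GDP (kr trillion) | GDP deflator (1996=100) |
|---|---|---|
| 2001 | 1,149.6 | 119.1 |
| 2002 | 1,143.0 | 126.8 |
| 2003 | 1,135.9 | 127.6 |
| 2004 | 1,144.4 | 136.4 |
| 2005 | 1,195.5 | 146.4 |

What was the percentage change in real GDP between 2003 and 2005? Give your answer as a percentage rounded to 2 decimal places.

-8.27%

Real GDP 2003 = 1135.9/1.276 = 890.20.
Real GDP 2005 = 1195.5/1.464 = 816.60.
Change = 816.60/890.20 − 1 = -0.0827.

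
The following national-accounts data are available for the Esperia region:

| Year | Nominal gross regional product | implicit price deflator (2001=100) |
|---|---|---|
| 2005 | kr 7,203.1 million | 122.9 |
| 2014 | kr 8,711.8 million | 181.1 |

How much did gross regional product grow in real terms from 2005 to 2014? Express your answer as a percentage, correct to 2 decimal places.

-17.92%

Real gross regional product 2005 = 7203.1 / 1.229 = 5860.94.
Real gross regional product 2014 = 8711.8 / 1.811 = 4810.49.
Real growth = 4810.49 / 5860.94 − 1 = -0.1792.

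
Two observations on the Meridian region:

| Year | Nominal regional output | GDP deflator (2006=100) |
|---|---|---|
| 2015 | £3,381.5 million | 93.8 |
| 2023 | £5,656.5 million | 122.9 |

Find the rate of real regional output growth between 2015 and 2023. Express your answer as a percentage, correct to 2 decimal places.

27.67%

Deflate each year: 2015 → 3381.5/0.938 = 3605.01; 2023 → 5656.5/1.229 = 4602.52.
So real regional output changed by 4602.52/3605.01 − 1 = 0.2767, i.e. 27.67%.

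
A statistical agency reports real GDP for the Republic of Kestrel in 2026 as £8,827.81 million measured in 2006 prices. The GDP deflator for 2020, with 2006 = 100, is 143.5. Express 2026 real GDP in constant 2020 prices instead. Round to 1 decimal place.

£12,667.9 million

Real GDP in 2020 prices = Real GDP in 2006 prices × (P_2020/P_2006) = 8827.81 × 1.435 = 12667.91.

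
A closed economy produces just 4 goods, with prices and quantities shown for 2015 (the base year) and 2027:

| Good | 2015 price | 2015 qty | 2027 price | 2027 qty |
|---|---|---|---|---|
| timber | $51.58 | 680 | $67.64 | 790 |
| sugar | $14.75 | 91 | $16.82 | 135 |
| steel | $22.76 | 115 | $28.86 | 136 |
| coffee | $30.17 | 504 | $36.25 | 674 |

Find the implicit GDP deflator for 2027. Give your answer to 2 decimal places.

Nominal GDP 2027 = 67.64·790 + 16.82·135 + 28.86·136 + 36.25·674 = 84063.76.
Real GDP 2027 (at 2015 prices) = 51.58·790 + 14.75·135 + 22.76·136 + 30.17·674 = 66169.39.
Deflator = Nominal/Real × 100 = 84063.76/66169.39 × 100 = 127.043.

127.04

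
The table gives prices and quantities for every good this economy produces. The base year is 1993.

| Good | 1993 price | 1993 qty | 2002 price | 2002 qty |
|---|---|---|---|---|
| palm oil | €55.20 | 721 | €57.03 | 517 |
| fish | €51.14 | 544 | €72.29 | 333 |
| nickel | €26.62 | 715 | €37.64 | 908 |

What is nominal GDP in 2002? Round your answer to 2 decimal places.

€87734.20

Nominal GDP 2002 = Σ (p_2002 × q_2002) = 57.03·517 + 72.29·333 + 37.64·908 = 87734.20.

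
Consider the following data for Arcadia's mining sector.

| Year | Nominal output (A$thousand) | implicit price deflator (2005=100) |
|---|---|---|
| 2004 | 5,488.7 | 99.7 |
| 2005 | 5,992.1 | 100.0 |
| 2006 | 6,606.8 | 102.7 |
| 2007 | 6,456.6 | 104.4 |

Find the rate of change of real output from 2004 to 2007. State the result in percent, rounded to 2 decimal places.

Real output 2004 = 5488.7/0.997 = 5505.22.
Real output 2007 = 6456.6/1.044 = 6184.48.
Change = 6184.48/5505.22 − 1 = 0.1234.

12.34%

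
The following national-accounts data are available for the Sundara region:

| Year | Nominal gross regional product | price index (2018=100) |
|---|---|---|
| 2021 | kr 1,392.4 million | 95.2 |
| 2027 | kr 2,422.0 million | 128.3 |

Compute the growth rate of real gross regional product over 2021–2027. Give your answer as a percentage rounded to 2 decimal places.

29.07%

Deflate each year: 2021 → 1392.4/0.952 = 1462.61; 2027 → 2422.0/1.283 = 1887.76.
So real gross regional product changed by 1887.76/1462.61 − 1 = 0.2907, i.e. 29.07%.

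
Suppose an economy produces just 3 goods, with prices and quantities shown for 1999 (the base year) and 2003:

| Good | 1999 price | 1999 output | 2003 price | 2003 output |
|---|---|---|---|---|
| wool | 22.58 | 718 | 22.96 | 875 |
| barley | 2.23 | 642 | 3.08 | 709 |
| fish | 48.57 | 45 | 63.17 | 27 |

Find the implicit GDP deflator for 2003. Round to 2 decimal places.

Nominal GDP 2003 = 22.96·875 + 3.08·709 + 63.17·27 = 23979.31.
Real GDP 2003 (at 1999 prices) = 22.58·875 + 2.23·709 + 48.57·27 = 22649.96.
Deflator = Nominal/Real × 100 = 23979.31/22649.96 × 100 = 105.869.

105.87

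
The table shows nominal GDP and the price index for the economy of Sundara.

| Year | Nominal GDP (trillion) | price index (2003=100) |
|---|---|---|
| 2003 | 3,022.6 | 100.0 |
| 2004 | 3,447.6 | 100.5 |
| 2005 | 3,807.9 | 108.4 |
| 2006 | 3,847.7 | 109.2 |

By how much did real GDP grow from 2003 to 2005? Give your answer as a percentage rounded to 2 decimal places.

16.22%

Real GDP 2003 = 3022.6/1.000 = 3022.60.
Real GDP 2005 = 3807.9/1.084 = 3512.82.
Change = 3512.82/3022.60 − 1 = 0.1622.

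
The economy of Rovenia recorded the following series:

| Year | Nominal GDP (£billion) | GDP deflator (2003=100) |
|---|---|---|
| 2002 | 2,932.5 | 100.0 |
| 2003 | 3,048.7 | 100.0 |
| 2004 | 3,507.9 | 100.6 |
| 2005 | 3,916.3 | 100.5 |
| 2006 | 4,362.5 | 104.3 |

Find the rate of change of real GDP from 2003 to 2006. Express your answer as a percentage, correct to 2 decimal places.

Real GDP 2003 = 3048.7/1.000 = 3048.70.
Real GDP 2006 = 4362.5/1.043 = 4182.65.
Change = 4182.65/3048.70 − 1 = 0.3719.

37.19%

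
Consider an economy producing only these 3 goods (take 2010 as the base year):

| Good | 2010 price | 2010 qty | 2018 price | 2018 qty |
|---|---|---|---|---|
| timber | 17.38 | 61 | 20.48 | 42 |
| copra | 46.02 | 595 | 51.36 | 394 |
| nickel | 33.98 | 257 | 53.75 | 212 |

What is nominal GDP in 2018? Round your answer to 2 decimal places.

Nominal GDP 2018 = Σ (p_2018 × q_2018) = 20.48·42 + 51.36·394 + 53.75·212 = 32491.00.

32491.00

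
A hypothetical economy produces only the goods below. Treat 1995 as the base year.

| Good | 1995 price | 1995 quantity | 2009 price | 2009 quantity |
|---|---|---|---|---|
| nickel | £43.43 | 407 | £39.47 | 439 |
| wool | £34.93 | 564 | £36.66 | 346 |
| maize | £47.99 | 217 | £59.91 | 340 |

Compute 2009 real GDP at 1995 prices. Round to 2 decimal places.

£47468.15

Real GDP 2009 = Σ (p_1995 × q_2009) = 43.43·439 + 34.93·346 + 47.99·340 = 47468.15.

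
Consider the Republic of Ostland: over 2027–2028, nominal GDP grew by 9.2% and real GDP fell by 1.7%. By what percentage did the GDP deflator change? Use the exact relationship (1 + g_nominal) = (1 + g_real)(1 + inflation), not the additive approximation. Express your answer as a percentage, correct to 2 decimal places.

(1 + g_nom) = (1 + g_real)(1 + π), so π = 1.0920 / 0.9830 − 1 = 0.11089.

11.09%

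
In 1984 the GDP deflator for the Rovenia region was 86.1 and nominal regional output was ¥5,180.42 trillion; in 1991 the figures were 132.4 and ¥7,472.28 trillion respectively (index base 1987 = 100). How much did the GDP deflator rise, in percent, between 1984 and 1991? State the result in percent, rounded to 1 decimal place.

53.8%

Price-level change = 132.4 / 86.1 − 1 = 0.5377.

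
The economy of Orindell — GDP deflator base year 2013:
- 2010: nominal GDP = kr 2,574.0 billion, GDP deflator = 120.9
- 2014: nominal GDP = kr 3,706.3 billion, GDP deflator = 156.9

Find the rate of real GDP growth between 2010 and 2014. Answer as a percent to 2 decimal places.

Real GDP 2010 = 2574.0 / 1.209 = 2129.03.
Real GDP 2014 = 3706.3 / 1.569 = 2362.21.
Real growth = 2362.21 / 2129.03 − 1 = 0.1095.

10.95%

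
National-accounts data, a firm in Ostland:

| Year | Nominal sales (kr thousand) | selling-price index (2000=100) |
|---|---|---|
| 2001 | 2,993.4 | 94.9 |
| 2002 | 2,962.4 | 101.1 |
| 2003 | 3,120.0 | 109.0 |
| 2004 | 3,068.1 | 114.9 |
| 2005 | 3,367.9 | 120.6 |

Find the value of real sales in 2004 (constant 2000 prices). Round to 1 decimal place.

kr 2,670.2 thousand

Real sales 2004 = 3068.1 / 1.149 = 2670.23.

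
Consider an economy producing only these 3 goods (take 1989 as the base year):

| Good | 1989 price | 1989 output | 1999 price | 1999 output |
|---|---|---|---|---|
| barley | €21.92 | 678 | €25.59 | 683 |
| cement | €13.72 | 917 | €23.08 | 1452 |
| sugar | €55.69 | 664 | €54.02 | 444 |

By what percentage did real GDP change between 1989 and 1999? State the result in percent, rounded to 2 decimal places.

-7.45%

Real GDP 1989 = Nominal GDP 1989 = 21.92·678 + 13.72·917 + 55.69·664 = 64421.16.
Real GDP 1999 (at 1989 prices) = 21.92·683 + 13.72·1452 + 55.69·444 = 59619.16.
Real growth = 59619.16/64421.16 − 1 = -0.0745.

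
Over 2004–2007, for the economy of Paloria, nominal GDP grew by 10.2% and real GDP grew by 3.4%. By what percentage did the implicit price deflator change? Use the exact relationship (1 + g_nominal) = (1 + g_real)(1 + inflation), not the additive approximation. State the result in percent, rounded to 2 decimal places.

6.58%

(1 + g_nom) = (1 + g_real)(1 + π), so π = 1.1020 / 1.0340 − 1 = 0.06576.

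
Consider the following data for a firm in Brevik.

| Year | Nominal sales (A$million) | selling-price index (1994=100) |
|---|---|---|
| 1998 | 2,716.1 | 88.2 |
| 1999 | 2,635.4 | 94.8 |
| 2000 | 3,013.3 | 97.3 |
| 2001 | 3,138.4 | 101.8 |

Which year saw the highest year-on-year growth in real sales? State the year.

2000

1999: real = 2635.4/0.948 = 2779.96; growth vs 1998 (3079.48) = -9.73%.
2000: real = 3013.3/0.973 = 3096.92; growth vs 1999 (2779.96) = 11.40%.
2001: real = 3138.4/1.018 = 3082.91; growth vs 2000 (3096.92) = -0.45%.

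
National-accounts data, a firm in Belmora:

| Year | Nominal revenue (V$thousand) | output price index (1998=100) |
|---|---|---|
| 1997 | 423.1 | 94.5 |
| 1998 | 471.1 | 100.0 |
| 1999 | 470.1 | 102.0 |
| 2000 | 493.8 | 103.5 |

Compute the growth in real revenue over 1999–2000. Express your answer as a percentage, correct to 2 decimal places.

3.52%

Real revenue 1999 = 470.1/1.020 = 460.88.
Real revenue 2000 = 493.8/1.035 = 477.10.
Change = 477.10/460.88 − 1 = 0.0352.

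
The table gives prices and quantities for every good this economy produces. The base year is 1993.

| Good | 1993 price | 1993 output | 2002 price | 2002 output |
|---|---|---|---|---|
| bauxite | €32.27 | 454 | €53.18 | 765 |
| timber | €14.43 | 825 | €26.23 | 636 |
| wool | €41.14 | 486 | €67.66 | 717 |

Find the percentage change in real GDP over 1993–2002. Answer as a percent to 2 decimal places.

36.12%

Real GDP 1993 = Nominal GDP 1993 = 32.27·454 + 14.43·825 + 41.14·486 = 46549.37.
Real GDP 2002 (at 1993 prices) = 32.27·765 + 14.43·636 + 41.14·717 = 63361.41.
Real growth = 63361.41/46549.37 − 1 = 0.3612.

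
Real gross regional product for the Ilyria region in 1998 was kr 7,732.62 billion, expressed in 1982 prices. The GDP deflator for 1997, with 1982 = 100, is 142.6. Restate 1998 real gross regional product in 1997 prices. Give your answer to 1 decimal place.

kr 11,026.7 billion

Real gross regional product in 1997 prices = Real gross regional product in 1982 prices × (P_1997/P_1982) = 7732.62 × 1.426 = 11026.72.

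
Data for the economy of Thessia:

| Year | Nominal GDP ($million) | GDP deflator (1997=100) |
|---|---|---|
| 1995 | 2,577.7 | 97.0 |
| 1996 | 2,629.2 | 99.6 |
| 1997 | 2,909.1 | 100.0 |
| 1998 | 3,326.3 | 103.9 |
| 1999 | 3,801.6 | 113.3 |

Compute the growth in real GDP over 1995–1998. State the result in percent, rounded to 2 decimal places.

20.47%

Real GDP 1995 = 2577.7/0.970 = 2657.42.
Real GDP 1998 = 3326.3/1.039 = 3201.44.
Change = 3201.44/2657.42 − 1 = 0.2047.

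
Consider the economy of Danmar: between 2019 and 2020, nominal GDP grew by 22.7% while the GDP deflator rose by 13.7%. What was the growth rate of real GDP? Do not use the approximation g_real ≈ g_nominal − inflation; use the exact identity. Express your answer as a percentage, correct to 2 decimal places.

7.92%

(1 + g_nom) = (1 + g_real)(1 + π), so g_real = 1.2270 / 1.1370 − 1 = 0.07916.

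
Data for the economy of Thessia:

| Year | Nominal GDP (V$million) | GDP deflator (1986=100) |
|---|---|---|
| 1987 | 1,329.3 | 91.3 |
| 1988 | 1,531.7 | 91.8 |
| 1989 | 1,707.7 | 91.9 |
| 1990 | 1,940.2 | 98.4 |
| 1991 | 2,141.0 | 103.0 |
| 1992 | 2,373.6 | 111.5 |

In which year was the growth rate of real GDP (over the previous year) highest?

1988

1988: real = 1531.7/0.918 = 1668.52; growth vs 1987 (1455.97) = 14.60%.
1989: real = 1707.7/0.919 = 1858.22; growth vs 1988 (1668.52) = 11.37%.
1990: real = 1940.2/0.984 = 1971.75; growth vs 1989 (1858.22) = 6.11%.
1991: real = 2141.0/1.030 = 2078.64; growth vs 1990 (1971.75) = 5.42%.
1992: real = 2373.6/1.115 = 2128.79; growth vs 1991 (2078.64) = 2.41%.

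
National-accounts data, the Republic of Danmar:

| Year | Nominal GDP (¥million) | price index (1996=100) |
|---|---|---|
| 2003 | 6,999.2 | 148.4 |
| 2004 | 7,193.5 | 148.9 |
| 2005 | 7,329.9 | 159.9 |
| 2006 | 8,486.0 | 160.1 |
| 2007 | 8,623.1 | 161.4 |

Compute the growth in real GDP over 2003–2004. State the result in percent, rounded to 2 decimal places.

2.43%

Real GDP 2003 = 6999.2/1.484 = 4716.44.
Real GDP 2004 = 7193.5/1.489 = 4831.09.
Change = 4831.09/4716.44 − 1 = 0.0243.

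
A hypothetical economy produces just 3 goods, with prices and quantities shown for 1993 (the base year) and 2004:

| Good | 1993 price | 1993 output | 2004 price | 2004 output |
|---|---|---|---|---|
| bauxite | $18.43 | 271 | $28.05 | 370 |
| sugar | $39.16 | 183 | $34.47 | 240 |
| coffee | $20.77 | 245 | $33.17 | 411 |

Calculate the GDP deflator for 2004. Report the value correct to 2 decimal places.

130.42

Nominal GDP 2004 = 28.05·370 + 34.47·240 + 33.17·411 = 32284.17.
Real GDP 2004 (at 1993 prices) = 18.43·370 + 39.16·240 + 20.77·411 = 24753.97.
Deflator = Nominal/Real × 100 = 32284.17/24753.97 × 100 = 130.420.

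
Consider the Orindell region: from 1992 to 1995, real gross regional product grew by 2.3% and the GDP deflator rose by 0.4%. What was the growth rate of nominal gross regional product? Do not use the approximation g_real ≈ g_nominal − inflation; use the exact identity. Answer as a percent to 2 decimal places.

2.71%

(1 + g_nom) = (1 + g_real)(1 + π) = 1.0230 × 1.0040 = 1.02709.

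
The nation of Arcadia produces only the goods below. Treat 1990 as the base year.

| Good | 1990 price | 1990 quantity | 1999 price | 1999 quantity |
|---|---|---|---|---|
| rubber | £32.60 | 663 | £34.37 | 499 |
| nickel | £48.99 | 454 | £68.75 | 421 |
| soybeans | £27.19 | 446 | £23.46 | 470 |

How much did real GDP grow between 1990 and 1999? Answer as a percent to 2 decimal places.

Real GDP 1990 = Nominal GDP 1990 = 32.60·663 + 48.99·454 + 27.19·446 = 55982.00.
Real GDP 1999 (at 1990 prices) = 32.60·499 + 48.99·421 + 27.19·470 = 49671.49.
Real growth = 49671.49/55982.00 − 1 = -0.1127.

-11.27%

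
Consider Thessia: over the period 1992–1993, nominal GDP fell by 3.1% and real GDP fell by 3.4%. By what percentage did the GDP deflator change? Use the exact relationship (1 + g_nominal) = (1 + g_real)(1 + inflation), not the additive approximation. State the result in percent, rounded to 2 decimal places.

(1 + g_nom) = (1 + g_real)(1 + π), so π = 0.9690 / 0.9660 − 1 = 0.00311.

0.31%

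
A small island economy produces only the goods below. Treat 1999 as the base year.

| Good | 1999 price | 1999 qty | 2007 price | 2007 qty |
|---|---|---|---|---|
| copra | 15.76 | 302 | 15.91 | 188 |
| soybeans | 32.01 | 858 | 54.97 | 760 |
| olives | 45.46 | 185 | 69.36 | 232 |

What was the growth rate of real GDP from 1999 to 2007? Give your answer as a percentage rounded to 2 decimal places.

Real GDP 1999 = Nominal GDP 1999 = 15.76·302 + 32.01·858 + 45.46·185 = 40634.20.
Real GDP 2007 (at 1999 prices) = 15.76·188 + 32.01·760 + 45.46·232 = 37837.20.
Real growth = 37837.20/40634.20 − 1 = -0.0688.

-6.88%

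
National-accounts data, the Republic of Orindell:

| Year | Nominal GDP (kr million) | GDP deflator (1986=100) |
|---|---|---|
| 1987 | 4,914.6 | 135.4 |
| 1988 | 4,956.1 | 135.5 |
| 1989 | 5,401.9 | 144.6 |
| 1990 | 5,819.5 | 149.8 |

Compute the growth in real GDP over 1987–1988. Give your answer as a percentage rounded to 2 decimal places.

Real GDP 1987 = 4914.6/1.354 = 3629.69.
Real GDP 1988 = 4956.1/1.355 = 3657.64.
Change = 3657.64/3629.69 − 1 = 0.0077.

0.77%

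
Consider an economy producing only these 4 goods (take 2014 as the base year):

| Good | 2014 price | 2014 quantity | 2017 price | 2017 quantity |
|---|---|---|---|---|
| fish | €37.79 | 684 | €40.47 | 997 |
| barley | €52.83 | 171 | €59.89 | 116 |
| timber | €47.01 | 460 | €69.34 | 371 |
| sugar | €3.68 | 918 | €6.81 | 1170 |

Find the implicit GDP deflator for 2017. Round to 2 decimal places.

Nominal GDP 2017 = 40.47·997 + 59.89·116 + 69.34·371 + 6.81·1170 = 80988.67.
Real GDP 2017 (at 2014 prices) = 37.79·997 + 52.83·116 + 47.01·371 + 3.68·1170 = 65551.22.
Deflator = Nominal/Real × 100 = 80988.67/65551.22 × 100 = 123.550.

123.55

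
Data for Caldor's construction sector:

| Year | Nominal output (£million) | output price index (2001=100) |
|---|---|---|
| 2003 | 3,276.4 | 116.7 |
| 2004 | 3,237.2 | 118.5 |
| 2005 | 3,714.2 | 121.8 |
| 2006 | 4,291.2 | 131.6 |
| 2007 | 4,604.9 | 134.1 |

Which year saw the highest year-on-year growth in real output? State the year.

2004: real = 3237.2/1.185 = 2731.81; growth vs 2003 (2807.54) = -2.70%.
2005: real = 3714.2/1.218 = 3049.43; growth vs 2004 (2731.81) = 11.63%.
2006: real = 4291.2/1.316 = 3260.79; growth vs 2005 (3049.43) = 6.93%.
2007: real = 4604.9/1.341 = 3433.93; growth vs 2006 (3260.79) = 5.31%.

2005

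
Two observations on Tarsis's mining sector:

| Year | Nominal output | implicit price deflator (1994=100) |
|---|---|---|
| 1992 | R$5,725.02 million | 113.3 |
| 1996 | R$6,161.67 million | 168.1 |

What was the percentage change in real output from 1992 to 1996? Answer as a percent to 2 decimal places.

Real output 1992 = 5725.02 / 1.133 = 5052.97.
Real output 1996 = 6161.67 / 1.681 = 3665.48.
Real growth = 3665.48 / 5052.97 − 1 = -0.2746.

-27.46%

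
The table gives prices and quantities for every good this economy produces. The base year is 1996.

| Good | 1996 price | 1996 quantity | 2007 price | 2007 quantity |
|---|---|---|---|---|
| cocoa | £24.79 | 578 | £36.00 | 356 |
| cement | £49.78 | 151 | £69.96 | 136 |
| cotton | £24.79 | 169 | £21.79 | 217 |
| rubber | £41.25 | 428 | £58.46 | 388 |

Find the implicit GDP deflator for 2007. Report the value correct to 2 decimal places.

134.51

Nominal GDP 2007 = 36.00·356 + 69.96·136 + 21.79·217 + 58.46·388 = 49741.47.
Real GDP 2007 (at 1996 prices) = 24.79·356 + 49.78·136 + 24.79·217 + 41.25·388 = 36979.75.
Deflator = Nominal/Real × 100 = 49741.47/36979.75 × 100 = 134.510.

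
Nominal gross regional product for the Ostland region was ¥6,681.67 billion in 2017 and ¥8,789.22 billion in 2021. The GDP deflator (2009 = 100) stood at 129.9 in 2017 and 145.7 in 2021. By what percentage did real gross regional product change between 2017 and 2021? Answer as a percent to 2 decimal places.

Real gross regional product 2017 = 6681.67 / 1.299 = 5143.70.
Real gross regional product 2021 = 8789.22 / 1.457 = 6032.41.
Real growth = 6032.41 / 5143.70 − 1 = 0.1728.

17.28%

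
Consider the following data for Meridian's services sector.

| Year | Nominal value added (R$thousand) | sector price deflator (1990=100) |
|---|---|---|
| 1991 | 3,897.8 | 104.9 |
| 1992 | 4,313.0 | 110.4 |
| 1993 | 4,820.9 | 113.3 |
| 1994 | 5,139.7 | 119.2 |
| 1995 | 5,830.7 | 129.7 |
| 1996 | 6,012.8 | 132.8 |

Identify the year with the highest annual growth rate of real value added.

1993

1992: real = 4313.0/1.104 = 3906.70; growth vs 1991 (3715.73) = 5.14%.
1993: real = 4820.9/1.133 = 4254.99; growth vs 1992 (3906.70) = 8.92%.
1994: real = 5139.7/1.192 = 4311.83; growth vs 1993 (4254.99) = 1.34%.
1995: real = 5830.7/1.297 = 4495.53; growth vs 1994 (4311.83) = 4.26%.
1996: real = 6012.8/1.328 = 4527.71; growth vs 1995 (4495.53) = 0.72%.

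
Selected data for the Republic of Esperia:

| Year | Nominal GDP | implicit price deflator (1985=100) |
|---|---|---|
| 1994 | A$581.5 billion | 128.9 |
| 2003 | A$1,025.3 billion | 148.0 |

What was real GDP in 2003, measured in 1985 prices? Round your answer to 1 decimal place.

A$692.8 billion

Real GDP = Nominal / (implicit price deflator/100) = 1025.3 / 1.480 = 692.77.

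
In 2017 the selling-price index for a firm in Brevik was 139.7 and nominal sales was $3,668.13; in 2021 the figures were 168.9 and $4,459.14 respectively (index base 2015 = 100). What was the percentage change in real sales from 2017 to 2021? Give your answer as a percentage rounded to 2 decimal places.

Real sales 2017 = 3668.13 / 1.397 = 2625.72.
Real sales 2021 = 4459.14 / 1.689 = 2640.11.
Real growth = 2640.11 / 2625.72 − 1 = 0.0055.

0.55%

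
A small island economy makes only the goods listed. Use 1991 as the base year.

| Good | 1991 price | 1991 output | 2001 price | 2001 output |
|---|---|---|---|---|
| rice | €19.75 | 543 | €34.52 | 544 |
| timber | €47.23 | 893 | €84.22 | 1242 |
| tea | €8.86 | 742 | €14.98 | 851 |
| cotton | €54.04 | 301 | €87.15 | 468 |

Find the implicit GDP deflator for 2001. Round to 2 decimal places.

Nominal GDP 2001 = 34.52·544 + 84.22·1242 + 14.98·851 + 87.15·468 = 176914.30.
Real GDP 2001 (at 1991 prices) = 19.75·544 + 47.23·1242 + 8.86·851 + 54.04·468 = 102234.24.
Deflator = Nominal/Real × 100 = 176914.30/102234.24 × 100 = 173.048.

173.05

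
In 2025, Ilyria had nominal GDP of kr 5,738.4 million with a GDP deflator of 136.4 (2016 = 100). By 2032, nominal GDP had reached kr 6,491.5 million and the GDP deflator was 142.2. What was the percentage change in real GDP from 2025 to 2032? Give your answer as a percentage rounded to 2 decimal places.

8.51%

Real GDP 2025 = 5738.4 / 1.364 = 4207.04.
Real GDP 2032 = 6491.5 / 1.422 = 4565.05.
Real growth = 4565.05 / 4207.04 − 1 = 0.0851.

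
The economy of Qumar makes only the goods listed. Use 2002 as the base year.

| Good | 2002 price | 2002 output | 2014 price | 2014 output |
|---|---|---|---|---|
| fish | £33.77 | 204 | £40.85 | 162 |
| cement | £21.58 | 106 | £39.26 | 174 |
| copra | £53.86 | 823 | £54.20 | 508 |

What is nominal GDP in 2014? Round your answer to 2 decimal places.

Nominal GDP 2014 = Σ (p_2014 × q_2014) = 40.85·162 + 39.26·174 + 54.20·508 = 40982.54.

£40982.54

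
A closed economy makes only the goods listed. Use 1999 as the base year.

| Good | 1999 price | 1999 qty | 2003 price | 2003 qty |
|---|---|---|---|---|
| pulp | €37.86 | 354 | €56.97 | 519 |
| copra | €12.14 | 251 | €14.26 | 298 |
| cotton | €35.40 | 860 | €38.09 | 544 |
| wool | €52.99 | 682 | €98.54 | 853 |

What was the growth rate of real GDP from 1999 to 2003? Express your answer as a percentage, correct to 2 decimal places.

5.65%

Real GDP 1999 = Nominal GDP 1999 = 37.86·354 + 12.14·251 + 35.40·860 + 52.99·682 = 83032.76.
Real GDP 2003 (at 1999 prices) = 37.86·519 + 12.14·298 + 35.40·544 + 52.99·853 = 87725.13.
Real growth = 87725.13/83032.76 − 1 = 0.0565.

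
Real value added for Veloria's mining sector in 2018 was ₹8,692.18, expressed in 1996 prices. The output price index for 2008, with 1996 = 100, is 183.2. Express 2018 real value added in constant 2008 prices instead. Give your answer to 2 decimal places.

₹15,924.07

Real value added in 2008 prices = Real value added in 1996 prices × (P_2008/P_1996) = 8692.18 × 1.832 = 15924.07.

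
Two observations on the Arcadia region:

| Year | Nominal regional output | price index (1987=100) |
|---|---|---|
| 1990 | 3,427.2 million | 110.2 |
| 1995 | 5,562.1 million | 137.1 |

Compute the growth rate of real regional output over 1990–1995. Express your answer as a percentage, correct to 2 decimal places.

30.45%

Deflate each year: 1990 → 3427.2/1.102 = 3109.98; 1995 → 5562.1/1.371 = 4056.97.
So real regional output changed by 4056.97/3109.98 − 1 = 0.3045, i.e. 30.45%.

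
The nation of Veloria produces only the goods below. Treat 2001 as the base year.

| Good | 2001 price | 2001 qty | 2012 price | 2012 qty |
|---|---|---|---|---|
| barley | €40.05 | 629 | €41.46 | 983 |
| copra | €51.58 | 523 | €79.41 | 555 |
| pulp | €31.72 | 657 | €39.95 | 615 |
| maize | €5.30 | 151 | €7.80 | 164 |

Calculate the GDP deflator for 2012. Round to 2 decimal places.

125.24

Nominal GDP 2012 = 41.46·983 + 79.41·555 + 39.95·615 + 7.80·164 = 110676.18.
Real GDP 2012 (at 2001 prices) = 40.05·983 + 51.58·555 + 31.72·615 + 5.30·164 = 88373.05.
Deflator = Nominal/Real × 100 = 110676.18/88373.05 × 100 = 125.237.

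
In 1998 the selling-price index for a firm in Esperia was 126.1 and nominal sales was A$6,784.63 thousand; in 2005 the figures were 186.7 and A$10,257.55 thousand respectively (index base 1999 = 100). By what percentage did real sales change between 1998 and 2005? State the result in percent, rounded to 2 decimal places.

2.11%

Real sales 1998 = 6784.63 / 1.261 = 5380.36.
Real sales 2005 = 10257.55 / 1.867 = 5494.13.
Real growth = 5494.13 / 5380.36 − 1 = 0.0211.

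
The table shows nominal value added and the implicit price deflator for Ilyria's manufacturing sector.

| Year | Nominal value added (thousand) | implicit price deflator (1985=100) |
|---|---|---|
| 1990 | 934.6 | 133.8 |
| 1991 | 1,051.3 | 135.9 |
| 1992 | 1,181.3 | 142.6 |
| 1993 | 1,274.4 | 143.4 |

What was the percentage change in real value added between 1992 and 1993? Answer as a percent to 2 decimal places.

7.28%

Real value added 1992 = 1181.3/1.426 = 828.40.
Real value added 1993 = 1274.4/1.434 = 888.70.
Change = 888.70/828.40 − 1 = 0.0728.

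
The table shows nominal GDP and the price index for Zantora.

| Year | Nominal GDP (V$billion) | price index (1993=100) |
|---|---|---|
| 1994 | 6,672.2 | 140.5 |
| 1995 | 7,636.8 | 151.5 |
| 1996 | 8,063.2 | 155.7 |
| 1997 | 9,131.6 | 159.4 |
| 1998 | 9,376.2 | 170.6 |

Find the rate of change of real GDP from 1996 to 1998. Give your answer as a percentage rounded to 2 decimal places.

Real GDP 1996 = 8063.2/1.557 = 5178.68.
Real GDP 1998 = 9376.2/1.706 = 5496.01.
Change = 5496.01/5178.68 − 1 = 0.0613.

6.13%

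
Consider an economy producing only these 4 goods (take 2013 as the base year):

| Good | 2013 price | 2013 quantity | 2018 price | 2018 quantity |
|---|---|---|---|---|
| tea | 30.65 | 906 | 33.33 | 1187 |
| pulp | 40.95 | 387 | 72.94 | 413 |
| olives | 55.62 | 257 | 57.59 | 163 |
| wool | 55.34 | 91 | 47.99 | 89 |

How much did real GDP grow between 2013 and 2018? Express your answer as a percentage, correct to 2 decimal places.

6.89%

Real GDP 2013 = Nominal GDP 2013 = 30.65·906 + 40.95·387 + 55.62·257 + 55.34·91 = 62946.83.
Real GDP 2018 (at 2013 prices) = 30.65·1187 + 40.95·413 + 55.62·163 + 55.34·89 = 67285.22.
Real growth = 67285.22/62946.83 − 1 = 0.0689.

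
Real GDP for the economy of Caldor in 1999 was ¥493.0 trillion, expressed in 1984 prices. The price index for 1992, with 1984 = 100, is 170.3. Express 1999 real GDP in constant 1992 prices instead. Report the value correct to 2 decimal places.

¥839.58 trillion

Real GDP in 1992 prices = Real GDP in 1984 prices × (P_1992/P_1984) = 493.0 × 1.703 = 839.58.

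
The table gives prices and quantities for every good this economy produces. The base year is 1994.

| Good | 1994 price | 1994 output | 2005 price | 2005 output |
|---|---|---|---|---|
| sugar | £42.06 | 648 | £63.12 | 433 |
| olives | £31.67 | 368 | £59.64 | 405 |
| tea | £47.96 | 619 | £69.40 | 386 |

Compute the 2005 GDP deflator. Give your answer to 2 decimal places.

Nominal GDP 2005 = 63.12·433 + 59.64·405 + 69.40·386 = 78273.56.
Real GDP 2005 (at 1994 prices) = 42.06·433 + 31.67·405 + 47.96·386 = 49550.89.
Deflator = Nominal/Real × 100 = 78273.56/49550.89 × 100 = 157.966.

157.97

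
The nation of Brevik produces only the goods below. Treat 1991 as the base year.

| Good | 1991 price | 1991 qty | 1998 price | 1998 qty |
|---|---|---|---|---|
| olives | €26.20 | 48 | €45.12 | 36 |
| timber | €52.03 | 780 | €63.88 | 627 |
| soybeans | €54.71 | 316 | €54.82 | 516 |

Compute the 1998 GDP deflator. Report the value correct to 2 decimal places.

Nominal GDP 1998 = 45.12·36 + 63.88·627 + 54.82·516 = 69964.20.
Real GDP 1998 (at 1991 prices) = 26.20·36 + 52.03·627 + 54.71·516 = 61796.37.
Deflator = Nominal/Real × 100 = 69964.20/61796.37 × 100 = 113.217.

113.22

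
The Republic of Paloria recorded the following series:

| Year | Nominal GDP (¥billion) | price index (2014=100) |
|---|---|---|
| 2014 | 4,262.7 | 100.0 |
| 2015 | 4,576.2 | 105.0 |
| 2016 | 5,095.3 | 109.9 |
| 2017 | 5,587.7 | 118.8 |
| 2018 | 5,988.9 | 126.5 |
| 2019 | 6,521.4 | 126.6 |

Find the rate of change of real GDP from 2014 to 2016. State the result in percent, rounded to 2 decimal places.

8.76%

Real GDP 2014 = 4262.7/1.000 = 4262.70.
Real GDP 2016 = 5095.3/1.099 = 4636.31.
Change = 4636.31/4262.70 − 1 = 0.0876.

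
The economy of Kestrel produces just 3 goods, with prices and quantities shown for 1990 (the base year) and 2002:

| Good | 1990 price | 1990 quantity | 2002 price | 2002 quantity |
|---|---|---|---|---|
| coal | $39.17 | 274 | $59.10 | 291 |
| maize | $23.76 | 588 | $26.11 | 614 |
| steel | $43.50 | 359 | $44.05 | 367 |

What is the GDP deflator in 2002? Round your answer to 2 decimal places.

Nominal GDP 2002 = 59.10·291 + 26.11·614 + 44.05·367 = 49395.99.
Real GDP 2002 (at 1990 prices) = 39.17·291 + 23.76·614 + 43.50·367 = 41951.61.
Deflator = Nominal/Real × 100 = 49395.99/41951.61 × 100 = 117.745.

117.75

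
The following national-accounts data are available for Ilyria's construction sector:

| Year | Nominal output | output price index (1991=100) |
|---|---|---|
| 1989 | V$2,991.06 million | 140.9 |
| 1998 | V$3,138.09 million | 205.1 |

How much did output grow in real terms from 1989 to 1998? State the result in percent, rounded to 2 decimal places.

Real output 1989 = 2991.06 / 1.409 = 2122.82.
Real output 1998 = 3138.09 / 2.051 = 1530.03.
Real growth = 1530.03 / 2122.82 − 1 = -0.2792.

-27.92%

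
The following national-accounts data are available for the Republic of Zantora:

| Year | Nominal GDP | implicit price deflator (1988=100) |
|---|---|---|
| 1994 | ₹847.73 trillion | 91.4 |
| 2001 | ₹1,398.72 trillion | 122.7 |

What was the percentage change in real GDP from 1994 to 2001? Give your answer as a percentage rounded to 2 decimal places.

22.91%

Deflate each year: 1994 → 847.73/0.914 = 927.49; 2001 → 1398.72/1.227 = 1139.95.
So real GDP changed by 1139.95/927.49 − 1 = 0.2291, i.e. 22.91%.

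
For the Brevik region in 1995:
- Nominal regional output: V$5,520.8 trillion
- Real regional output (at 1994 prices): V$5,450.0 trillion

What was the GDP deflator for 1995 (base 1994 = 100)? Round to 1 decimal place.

101.3

GDP deflator = (Nominal / Real) × 100 = 5520.8 / 5450.0 × 100 = 101.30.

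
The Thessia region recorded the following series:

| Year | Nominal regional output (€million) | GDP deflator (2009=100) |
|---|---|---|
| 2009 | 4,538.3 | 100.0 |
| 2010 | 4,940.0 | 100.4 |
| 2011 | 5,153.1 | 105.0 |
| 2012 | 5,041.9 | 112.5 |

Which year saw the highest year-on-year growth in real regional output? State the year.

2010

2010: real = 4940.0/1.004 = 4920.32; growth vs 2009 (4538.30) = 8.42%.
2011: real = 5153.1/1.050 = 4907.71; growth vs 2010 (4920.32) = -0.26%.
2012: real = 5041.9/1.125 = 4481.69; growth vs 2011 (4907.71) = -8.68%.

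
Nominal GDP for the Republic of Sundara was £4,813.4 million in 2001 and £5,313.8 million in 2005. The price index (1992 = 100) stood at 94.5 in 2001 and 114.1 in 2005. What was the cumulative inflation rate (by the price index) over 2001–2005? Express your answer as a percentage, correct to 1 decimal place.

Price-level change = 114.1 / 94.5 − 1 = 0.2074.

20.7%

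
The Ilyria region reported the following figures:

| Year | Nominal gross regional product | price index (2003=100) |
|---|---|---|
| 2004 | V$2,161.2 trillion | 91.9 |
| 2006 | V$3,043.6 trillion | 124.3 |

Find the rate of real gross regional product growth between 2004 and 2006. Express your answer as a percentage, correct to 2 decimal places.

4.12%

Deflate each year: 2004 → 2161.2/0.919 = 2351.69; 2006 → 3043.6/1.243 = 2448.59.
So real gross regional product changed by 2448.59/2351.69 − 1 = 0.0412, i.e. 4.12%.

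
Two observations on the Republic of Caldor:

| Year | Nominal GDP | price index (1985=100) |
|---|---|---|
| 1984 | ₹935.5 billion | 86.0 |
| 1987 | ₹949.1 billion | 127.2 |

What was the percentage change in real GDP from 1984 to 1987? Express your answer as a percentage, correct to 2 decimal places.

-31.41%

Deflate each year: 1984 → 935.5/0.860 = 1087.79; 1987 → 949.1/1.272 = 746.15.
So real GDP changed by 746.15/1087.79 − 1 = -0.3141, i.e. -31.41%.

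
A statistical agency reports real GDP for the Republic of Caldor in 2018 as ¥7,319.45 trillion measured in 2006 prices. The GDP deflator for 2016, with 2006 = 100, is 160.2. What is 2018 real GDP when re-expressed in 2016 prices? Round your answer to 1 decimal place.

Real GDP in 2016 prices = Real GDP in 2006 prices × (P_2016/P_2006) = 7319.45 × 1.602 = 11725.76.

¥11,725.8 trillion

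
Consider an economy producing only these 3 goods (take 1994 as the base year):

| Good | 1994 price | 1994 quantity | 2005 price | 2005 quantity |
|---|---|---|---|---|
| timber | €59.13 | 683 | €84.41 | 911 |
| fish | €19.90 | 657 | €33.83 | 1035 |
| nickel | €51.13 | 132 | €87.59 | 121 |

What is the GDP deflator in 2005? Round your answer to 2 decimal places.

151.90

Nominal GDP 2005 = 84.41·911 + 33.83·1035 + 87.59·121 = 122509.95.
Real GDP 2005 (at 1994 prices) = 59.13·911 + 19.90·1035 + 51.13·121 = 80650.66.
Deflator = Nominal/Real × 100 = 122509.95/80650.66 × 100 = 151.902.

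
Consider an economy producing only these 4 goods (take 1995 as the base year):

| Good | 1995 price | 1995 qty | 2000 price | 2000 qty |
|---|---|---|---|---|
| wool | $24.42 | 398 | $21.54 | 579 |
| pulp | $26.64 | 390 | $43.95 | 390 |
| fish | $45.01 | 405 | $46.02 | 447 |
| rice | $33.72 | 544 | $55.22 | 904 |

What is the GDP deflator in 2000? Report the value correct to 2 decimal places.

133.24

Nominal GDP 2000 = 21.54·579 + 43.95·390 + 46.02·447 + 55.22·904 = 100101.98.
Real GDP 2000 (at 1995 prices) = 24.42·579 + 26.64·390 + 45.01·447 + 33.72·904 = 75131.13.
Deflator = Nominal/Real × 100 = 100101.98/75131.13 × 100 = 133.236.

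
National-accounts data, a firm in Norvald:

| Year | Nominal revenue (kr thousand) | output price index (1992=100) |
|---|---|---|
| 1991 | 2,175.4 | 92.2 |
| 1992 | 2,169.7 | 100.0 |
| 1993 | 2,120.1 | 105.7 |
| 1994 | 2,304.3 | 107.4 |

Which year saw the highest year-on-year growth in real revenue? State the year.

1994

1992: real = 2169.7/1.000 = 2169.70; growth vs 1991 (2359.44) = -8.04%.
1993: real = 2120.1/1.057 = 2005.77; growth vs 1992 (2169.70) = -7.56%.
1994: real = 2304.3/1.074 = 2145.53; growth vs 1993 (2005.77) = 6.97%.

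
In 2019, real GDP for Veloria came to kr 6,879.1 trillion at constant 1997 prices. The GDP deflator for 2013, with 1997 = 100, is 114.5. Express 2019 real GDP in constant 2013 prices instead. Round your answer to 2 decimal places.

kr 7,876.57 trillion

Real GDP in 2013 prices = Real GDP in 1997 prices × (P_2013/P_1997) = 6879.1 × 1.145 = 7876.57.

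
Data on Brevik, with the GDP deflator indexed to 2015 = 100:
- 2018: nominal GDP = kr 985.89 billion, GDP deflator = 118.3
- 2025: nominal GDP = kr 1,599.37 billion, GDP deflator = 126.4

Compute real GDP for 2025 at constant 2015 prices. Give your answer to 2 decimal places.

Real GDP = Nominal / (GDP deflator/100) = 1599.37 / 1.264 = 1265.32.

kr 1,265.32 billion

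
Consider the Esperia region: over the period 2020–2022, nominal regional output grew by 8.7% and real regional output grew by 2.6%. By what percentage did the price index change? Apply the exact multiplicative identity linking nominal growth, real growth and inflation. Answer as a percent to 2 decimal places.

5.95%

(1 + g_nom) = (1 + g_real)(1 + π), so π = 1.0870 / 1.0260 − 1 = 0.05945.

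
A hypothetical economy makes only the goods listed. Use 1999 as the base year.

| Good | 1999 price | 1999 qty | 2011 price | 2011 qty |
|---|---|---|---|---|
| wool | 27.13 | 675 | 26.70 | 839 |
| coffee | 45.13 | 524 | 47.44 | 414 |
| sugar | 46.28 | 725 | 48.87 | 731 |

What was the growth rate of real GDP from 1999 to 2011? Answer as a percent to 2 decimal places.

Real GDP 1999 = Nominal GDP 1999 = 27.13·675 + 45.13·524 + 46.28·725 = 75513.87.
Real GDP 2011 (at 1999 prices) = 27.13·839 + 45.13·414 + 46.28·731 = 75276.57.
Real growth = 75276.57/75513.87 − 1 = -0.0031.

-0.31%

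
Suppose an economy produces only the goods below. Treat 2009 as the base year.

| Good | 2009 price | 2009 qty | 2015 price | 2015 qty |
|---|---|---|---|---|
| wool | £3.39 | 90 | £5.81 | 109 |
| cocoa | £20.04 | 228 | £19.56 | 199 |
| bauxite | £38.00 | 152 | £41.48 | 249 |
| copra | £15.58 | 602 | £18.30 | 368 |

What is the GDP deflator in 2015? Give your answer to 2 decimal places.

110.41

Nominal GDP 2015 = 5.81·109 + 19.56·199 + 41.48·249 + 18.30·368 = 21588.65.
Real GDP 2015 (at 2009 prices) = 3.39·109 + 20.04·199 + 38.00·249 + 15.58·368 = 19552.91.
Deflator = Nominal/Real × 100 = 21588.65/19552.91 × 100 = 110.411.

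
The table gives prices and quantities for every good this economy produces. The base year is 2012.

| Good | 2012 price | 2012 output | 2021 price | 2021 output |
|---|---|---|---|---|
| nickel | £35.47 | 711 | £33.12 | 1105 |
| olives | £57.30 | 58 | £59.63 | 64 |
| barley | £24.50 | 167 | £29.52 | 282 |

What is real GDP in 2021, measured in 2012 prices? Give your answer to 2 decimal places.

Real GDP 2021 = Σ (p_2012 × q_2021) = 35.47·1105 + 57.30·64 + 24.50·282 = 49770.55.

£49770.55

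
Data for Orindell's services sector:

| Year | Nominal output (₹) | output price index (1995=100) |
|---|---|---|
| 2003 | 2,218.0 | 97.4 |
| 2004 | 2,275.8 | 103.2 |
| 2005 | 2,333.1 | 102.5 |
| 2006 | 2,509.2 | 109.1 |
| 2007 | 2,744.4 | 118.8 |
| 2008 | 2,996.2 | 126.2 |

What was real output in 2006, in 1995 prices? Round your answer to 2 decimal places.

₹2,299.91

Real output 2006 = 2509.2 / 1.091 = 2299.91.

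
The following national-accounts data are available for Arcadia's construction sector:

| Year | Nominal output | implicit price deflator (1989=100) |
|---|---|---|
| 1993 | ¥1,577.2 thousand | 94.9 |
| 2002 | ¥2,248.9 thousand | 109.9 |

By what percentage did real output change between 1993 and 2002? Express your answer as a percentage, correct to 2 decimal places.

23.13%

Deflate each year: 1993 → 1577.2/0.949 = 1661.96; 2002 → 2248.9/1.099 = 2046.31.
So real output changed by 2046.31/1661.96 − 1 = 0.2313, i.e. 23.13%.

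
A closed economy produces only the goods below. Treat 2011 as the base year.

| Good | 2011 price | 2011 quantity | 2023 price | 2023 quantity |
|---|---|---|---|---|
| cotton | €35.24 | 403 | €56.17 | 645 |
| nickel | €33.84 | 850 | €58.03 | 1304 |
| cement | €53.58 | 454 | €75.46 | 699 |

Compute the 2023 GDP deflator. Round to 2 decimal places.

157.84

Nominal GDP 2023 = 56.17·645 + 58.03·1304 + 75.46·699 = 164647.31.
Real GDP 2023 (at 2011 prices) = 35.24·645 + 33.84·1304 + 53.58·699 = 104309.58.
Deflator = Nominal/Real × 100 = 164647.31/104309.58 × 100 = 157.845.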